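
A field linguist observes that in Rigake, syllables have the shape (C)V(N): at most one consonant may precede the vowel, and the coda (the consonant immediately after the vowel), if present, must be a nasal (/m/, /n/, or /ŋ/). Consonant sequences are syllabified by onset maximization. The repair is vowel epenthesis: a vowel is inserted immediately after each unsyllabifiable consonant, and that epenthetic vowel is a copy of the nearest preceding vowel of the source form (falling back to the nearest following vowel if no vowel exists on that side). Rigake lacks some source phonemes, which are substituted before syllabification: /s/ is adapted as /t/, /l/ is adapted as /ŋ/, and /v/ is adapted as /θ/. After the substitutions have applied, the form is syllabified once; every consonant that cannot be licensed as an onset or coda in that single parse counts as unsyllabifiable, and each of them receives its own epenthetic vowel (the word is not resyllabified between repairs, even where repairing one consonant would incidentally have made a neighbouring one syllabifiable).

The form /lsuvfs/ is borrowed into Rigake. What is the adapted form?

Substitution: /l/ → /ŋ/, /s/ → /t/, /v/ → /θ/, giving /ŋtuθft/.
The consonants /ŋ/, /θ/, /f/, /t/ cannot be parsed into a legal (C)V(N) syllable (only a nasal (/m/, /n/, or /ŋ/) is licensed in coda position; onsets are limited to one consonant).
Epenthesis after each stranded consonant: /ŋ/ → /ŋu/, /θ/ → /θu/, /f/ → /fu/, /t/ → /tu/.

ŋutuθufutu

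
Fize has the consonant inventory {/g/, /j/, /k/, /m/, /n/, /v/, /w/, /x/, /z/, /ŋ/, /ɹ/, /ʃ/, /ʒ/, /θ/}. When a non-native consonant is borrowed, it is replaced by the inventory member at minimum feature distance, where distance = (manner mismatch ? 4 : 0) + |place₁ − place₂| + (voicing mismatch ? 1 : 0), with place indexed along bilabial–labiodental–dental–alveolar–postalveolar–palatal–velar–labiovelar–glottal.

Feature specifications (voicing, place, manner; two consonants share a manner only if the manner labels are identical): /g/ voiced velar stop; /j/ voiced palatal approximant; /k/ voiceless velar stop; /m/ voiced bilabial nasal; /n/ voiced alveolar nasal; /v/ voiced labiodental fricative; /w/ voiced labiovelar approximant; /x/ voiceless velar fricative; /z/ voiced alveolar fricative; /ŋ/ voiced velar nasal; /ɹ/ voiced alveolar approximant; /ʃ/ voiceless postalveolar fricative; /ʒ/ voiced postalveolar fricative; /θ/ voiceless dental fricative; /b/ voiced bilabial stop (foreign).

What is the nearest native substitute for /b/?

/m/ is closest: manner differs (stop→nasal, +4), place distance 0 (bilabial→bilabial), same voicing; total 4. Next closest is /v/ at distance 5.

m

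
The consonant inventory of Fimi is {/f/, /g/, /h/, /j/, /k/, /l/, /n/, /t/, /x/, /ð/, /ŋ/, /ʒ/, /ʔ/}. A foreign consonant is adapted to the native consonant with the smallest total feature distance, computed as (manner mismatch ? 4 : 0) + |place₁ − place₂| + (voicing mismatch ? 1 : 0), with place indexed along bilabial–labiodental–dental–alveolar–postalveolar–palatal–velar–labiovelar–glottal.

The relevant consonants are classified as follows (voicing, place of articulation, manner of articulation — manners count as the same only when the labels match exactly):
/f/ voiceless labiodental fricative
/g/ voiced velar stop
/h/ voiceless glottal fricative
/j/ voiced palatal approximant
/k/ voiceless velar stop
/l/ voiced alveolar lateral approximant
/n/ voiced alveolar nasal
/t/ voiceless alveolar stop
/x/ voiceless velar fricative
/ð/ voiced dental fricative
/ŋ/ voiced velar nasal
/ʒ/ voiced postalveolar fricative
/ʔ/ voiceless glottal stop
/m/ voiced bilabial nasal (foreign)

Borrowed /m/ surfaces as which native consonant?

/n/ is closest: same manner (nasal), place distance 3 (bilabial→alveolar), same voicing; total 3. Next closest is /f/ at distance 6.

n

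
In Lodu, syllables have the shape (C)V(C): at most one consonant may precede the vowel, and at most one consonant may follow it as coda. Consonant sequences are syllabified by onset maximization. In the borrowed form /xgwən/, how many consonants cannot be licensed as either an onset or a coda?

The consonants /x/, /g/ cannot be parsed into a legal (C)V(C) syllable (at most one coda consonant is licensed; onsets are limited to one consonant).

2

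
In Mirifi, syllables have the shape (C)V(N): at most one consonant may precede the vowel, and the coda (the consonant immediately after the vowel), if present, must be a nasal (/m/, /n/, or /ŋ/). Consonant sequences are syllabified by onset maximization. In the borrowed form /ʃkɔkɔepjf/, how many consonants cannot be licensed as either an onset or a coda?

4

Syllabifying with onset maximization leaves /ʃ/, /p/, /j/, /f/ stranded (only a nasal (/m/, /n/, or /ŋ/) is licensed in coda position; onsets are limited to one consonant).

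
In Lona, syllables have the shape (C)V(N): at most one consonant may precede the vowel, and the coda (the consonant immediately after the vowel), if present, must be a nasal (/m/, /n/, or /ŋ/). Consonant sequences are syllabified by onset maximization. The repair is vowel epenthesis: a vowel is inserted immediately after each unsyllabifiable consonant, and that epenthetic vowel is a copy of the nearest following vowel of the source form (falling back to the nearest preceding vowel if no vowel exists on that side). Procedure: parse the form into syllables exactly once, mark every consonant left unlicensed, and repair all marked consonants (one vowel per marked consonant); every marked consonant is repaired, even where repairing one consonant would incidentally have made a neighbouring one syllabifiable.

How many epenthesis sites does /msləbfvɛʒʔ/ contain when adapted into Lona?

The unsyllabifiable consonants are /m/, /s/, /b/, /f/, /ʒ/, /ʔ/; each receives one epenthetic vowel.

6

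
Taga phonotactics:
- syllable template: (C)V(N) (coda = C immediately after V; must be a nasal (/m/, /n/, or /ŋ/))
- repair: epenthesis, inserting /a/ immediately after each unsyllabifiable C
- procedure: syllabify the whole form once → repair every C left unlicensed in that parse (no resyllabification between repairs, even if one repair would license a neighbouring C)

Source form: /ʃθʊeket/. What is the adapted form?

Syllabifying with onset maximization leaves /ʃ/, /t/ stranded (only a nasal (/m/, /n/, or /ŋ/) is licensed in coda position; onsets are limited to one consonant).
Each unlicensed consonant becomes the onset of a new syllable: /ʃ/ → /ʃa/, /t/ → /ta/.

ʃaθʊeketa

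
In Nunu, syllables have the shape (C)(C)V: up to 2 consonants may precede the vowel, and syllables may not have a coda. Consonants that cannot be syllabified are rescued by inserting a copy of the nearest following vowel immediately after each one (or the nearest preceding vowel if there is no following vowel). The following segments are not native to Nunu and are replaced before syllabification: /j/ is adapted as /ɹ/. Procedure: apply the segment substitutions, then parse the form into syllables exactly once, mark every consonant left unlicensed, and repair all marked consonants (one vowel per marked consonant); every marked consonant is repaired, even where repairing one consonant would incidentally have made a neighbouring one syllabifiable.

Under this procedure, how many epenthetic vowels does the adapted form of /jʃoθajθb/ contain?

After substitution the input is /ɹʃoθaɹθb/.
The unsyllabifiable consonants are /ɹ/, /θ/, /b/; each receives one epenthetic vowel.

3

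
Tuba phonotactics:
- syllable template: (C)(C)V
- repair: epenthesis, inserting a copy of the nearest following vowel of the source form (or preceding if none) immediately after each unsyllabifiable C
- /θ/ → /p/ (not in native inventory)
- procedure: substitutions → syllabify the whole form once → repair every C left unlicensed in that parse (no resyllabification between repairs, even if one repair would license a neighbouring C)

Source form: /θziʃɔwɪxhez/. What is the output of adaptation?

Substitution: /θ/ → /p/, giving /pziʃɔwɪxhez/.
Under (C)(C)V, the unsyllabifiable consonants are /z/ (no codas are permitted; onsets may contain at most 2 consonants).
Each unlicensed consonant becomes the onset of a new syllable: /z/ → /ze/.

pziʃɔwɪxheze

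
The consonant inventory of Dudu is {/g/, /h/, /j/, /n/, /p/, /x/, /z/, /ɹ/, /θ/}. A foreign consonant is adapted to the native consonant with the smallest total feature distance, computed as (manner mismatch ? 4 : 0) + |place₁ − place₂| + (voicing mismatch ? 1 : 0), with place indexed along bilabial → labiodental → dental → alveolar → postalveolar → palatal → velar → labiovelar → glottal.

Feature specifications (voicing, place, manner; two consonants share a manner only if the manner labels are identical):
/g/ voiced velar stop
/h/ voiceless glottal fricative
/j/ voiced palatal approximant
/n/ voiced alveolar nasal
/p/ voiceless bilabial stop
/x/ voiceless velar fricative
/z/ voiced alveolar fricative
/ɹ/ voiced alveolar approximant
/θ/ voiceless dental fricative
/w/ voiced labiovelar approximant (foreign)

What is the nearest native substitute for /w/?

/j/ is closest: same manner (approximant), place distance 2 (labiovelar→palatal), same voicing; total 2. Next closest is /ɹ/ at distance 4.

j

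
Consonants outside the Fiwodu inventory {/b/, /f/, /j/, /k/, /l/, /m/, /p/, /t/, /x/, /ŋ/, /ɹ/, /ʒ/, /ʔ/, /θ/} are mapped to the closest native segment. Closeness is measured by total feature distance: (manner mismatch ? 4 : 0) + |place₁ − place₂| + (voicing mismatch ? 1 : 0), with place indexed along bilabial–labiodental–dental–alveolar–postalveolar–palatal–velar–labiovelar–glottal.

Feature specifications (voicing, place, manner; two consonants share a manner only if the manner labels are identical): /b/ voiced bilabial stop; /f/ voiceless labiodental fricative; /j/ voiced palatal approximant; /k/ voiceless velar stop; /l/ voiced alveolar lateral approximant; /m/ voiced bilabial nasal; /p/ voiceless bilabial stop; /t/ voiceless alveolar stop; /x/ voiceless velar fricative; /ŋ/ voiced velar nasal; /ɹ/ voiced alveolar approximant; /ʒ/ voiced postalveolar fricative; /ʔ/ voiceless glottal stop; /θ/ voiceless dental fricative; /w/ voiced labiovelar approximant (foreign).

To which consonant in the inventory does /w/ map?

j

/j/ is closest: same manner (approximant), place distance 2 (labiovelar→palatal), same voicing; total 2. Next closest is /ɹ/ at distance 4.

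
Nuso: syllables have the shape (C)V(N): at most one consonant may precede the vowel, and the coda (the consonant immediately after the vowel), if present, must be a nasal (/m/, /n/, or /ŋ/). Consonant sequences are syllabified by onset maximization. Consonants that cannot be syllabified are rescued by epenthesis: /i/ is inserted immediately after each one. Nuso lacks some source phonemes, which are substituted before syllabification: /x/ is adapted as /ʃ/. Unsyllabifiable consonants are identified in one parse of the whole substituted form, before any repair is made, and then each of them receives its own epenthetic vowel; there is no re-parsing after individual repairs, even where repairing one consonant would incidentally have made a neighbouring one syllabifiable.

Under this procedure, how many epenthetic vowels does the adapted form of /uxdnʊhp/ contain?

After substitution the input is /uʃdnʊhp/.
The unsyllabifiable consonants are /ʃ/, /d/, /h/, /p/; each receives one epenthetic vowel.

4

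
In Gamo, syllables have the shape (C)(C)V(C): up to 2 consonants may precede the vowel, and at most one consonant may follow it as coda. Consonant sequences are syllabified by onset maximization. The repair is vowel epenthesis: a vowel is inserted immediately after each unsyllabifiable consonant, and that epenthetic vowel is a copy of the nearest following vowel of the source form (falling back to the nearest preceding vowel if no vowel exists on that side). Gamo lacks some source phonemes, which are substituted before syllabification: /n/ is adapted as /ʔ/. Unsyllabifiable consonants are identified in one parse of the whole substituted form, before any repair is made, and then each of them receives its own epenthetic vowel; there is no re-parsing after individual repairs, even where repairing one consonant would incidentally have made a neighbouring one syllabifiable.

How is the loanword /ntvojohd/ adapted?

Substitution: /n/ → /ʔ/, giving /ʔtvojohd/.
The consonants /ʔ/, /d/ cannot be parsed into a legal (C)(C)V(C) syllable (at most one coda consonant is licensed; onsets may contain at most 2 consonants).
Each unlicensed consonant becomes the onset of a new syllable: /ʔ/ → /ʔo/, /d/ → /do/.

ʔotvojohdo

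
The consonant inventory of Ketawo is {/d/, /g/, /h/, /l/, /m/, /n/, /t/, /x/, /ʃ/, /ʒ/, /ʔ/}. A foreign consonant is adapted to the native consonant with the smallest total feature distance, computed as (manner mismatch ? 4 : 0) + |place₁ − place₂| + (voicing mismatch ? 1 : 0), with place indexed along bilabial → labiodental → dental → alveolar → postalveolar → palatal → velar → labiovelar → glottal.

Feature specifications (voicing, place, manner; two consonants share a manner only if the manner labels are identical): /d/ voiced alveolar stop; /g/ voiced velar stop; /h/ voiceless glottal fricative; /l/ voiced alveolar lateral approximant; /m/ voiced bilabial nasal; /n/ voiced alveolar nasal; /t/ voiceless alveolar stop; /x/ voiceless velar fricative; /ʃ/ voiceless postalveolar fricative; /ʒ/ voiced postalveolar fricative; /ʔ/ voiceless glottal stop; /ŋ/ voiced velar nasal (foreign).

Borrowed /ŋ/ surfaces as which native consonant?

/n/ is closest: same manner (nasal), place distance 3 (velar→alveolar), same voicing; total 3. Next closest is /g/ at distance 4.

n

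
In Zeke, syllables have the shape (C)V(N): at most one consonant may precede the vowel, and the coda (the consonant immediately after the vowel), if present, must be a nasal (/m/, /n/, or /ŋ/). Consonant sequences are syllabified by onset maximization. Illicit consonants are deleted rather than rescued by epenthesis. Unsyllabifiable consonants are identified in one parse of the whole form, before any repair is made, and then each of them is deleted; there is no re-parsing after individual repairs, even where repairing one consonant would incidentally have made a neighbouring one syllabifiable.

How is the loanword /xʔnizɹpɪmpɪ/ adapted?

nipɪmpɪ

Syllabifying with onset maximization leaves /x/, /ʔ/, /z/, /ɹ/ stranded (only a nasal (/m/, /n/, or /ŋ/) is licensed in coda position; onsets are limited to one consonant).
Deletion applies to /x/, /ʔ/, /z/, /ɹ/.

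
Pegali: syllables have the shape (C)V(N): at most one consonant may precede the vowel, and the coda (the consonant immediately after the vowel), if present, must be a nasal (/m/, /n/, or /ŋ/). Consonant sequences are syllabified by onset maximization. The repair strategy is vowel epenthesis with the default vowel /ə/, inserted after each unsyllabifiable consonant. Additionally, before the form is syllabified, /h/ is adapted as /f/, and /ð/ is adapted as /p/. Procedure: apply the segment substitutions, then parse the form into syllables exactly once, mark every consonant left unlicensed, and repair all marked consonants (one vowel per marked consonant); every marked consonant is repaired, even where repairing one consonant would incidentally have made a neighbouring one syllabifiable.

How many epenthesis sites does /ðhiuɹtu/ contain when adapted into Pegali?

After substitution the input is /pfiuɹtu/.
The unsyllabifiable consonants are /p/, /ɹ/; each receives one epenthetic vowel.

2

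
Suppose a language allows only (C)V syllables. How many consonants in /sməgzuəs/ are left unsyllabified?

Under (C)V, the unsyllabifiable consonants are /s/, /g/, /s/ (no codas are permitted; onsets are limited to one consonant).

3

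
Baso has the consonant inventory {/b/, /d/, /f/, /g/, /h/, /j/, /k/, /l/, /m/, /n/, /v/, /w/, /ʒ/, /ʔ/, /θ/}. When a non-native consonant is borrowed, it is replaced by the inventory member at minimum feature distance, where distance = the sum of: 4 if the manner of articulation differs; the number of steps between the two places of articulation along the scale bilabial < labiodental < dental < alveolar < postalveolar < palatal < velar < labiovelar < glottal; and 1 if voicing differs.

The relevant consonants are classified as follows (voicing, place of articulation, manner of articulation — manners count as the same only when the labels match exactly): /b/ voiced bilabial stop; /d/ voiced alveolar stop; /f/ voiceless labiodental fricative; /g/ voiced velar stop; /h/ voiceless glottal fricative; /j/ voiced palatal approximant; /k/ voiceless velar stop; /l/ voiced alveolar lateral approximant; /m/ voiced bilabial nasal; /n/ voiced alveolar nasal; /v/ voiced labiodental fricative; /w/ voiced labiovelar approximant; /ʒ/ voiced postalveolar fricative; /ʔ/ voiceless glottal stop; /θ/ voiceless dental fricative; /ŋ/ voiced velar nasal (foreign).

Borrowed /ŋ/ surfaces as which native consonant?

n

/n/ is closest: same manner (nasal), place distance 3 (velar→alveolar), same voicing; total 3. Next closest is /g/ at distance 4.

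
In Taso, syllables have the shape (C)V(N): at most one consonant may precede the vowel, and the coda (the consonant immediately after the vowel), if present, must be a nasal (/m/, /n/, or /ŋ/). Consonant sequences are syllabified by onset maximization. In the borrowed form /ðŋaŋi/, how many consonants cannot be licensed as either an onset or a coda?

1

The consonants /ð/ cannot be parsed into a legal (C)V(N) syllable (only a nasal (/m/, /n/, or /ŋ/) is licensed in coda position; onsets are limited to one consonant).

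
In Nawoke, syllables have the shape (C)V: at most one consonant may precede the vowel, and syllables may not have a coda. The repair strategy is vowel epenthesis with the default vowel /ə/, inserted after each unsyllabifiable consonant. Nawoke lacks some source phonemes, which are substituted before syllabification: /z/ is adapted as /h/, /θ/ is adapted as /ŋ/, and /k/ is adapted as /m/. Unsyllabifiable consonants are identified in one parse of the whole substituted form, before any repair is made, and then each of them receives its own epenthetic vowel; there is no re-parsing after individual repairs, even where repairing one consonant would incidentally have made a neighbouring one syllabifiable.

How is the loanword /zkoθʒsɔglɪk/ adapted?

həmoŋəʒəsɔgəlɪmə

Substitution: /z/ → /h/, /k/ → /m/, /θ/ → /ŋ/, giving /hmoŋʒsɔglɪm/.
The consonants /h/, /ŋ/, /ʒ/, /g/, /m/ cannot be parsed into a legal (C)V syllable (no codas are permitted; onsets are limited to one consonant).
Epenthesis after each stranded consonant: /h/ → /hə/, /ŋ/ → /ŋə/, /ʒ/ → /ʒə/, /g/ → /gə/, /m/ → /mə/.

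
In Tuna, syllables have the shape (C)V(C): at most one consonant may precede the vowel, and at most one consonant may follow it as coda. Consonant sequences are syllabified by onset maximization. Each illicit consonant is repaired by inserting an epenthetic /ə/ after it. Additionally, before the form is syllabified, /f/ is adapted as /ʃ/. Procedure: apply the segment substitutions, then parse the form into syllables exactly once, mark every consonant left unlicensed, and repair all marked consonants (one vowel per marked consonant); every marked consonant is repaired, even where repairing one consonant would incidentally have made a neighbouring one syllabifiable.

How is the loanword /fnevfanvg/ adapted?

Substitution: /f/ → /ʃ/, giving /ʃnevʃanvg/.
Syllabifying with onset maximization leaves /ʃ/, /v/, /g/ stranded (at most one coda consonant is licensed; onsets are limited to one consonant).
Each unlicensed consonant becomes the onset of a new syllable: /ʃ/ → /ʃə/, /v/ → /və/, /g/ → /gə/.

ʃənevʃanvəgə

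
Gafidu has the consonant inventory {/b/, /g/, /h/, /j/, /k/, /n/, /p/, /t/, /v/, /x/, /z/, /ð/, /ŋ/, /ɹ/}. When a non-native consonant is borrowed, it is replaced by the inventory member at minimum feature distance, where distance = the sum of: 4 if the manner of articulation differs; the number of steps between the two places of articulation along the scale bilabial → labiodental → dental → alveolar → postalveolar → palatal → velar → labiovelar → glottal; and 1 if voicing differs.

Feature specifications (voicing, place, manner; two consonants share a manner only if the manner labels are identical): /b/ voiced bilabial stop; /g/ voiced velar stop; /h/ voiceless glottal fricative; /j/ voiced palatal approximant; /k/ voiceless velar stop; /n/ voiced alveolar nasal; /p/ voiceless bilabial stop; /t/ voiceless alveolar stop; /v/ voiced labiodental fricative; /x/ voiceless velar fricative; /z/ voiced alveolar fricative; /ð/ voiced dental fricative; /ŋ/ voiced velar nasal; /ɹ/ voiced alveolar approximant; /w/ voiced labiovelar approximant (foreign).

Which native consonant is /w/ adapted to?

j

/j/ is closest: same manner (approximant), place distance 2 (labiovelar→palatal), same voicing; total 2. Next closest is /ɹ/ at distance 4.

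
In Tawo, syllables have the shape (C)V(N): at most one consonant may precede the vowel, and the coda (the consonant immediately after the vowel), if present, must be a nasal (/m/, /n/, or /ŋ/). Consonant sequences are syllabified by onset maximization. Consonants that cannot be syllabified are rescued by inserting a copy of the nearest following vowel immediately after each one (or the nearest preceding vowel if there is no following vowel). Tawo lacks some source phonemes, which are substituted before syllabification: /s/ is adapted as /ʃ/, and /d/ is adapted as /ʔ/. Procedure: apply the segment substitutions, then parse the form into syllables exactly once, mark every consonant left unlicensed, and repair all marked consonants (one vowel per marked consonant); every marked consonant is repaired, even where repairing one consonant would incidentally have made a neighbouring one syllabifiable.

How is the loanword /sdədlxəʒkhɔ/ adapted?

ʃəʔəʔələxəʒɔkɔhɔ

Substitution: /s/ → /ʃ/, /d/ → /ʔ/, giving /ʃʔəʔlxəʒkhɔ/.
The consonants /ʃ/, /ʔ/, /l/, /ʒ/, /k/ cannot be parsed into a legal (C)V(N) syllable (only a nasal (/m/, /n/, or /ŋ/) is licensed in coda position; onsets are limited to one consonant).
Inserting the epenthetic vowel yields /ʃ/ → /ʃə/, /ʔ/ → /ʔə/, /l/ → /lə/, /ʒ/ → /ʒɔ/, /k/ → /kɔ/.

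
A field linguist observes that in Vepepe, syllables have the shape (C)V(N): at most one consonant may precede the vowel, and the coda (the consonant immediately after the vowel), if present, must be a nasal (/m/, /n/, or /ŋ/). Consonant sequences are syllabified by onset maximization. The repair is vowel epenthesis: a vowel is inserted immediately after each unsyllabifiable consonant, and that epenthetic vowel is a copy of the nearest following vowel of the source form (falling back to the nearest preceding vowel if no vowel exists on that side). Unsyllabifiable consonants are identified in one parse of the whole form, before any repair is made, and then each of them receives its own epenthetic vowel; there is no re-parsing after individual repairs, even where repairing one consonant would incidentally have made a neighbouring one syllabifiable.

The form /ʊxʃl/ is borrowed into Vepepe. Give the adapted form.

ʊxʊʃʊlʊ

The consonants /x/, /ʃ/, /l/ cannot be parsed into a legal (C)V(N) syllable (only a nasal (/m/, /n/, or /ŋ/) is licensed in coda position; onsets are limited to one consonant).
Inserting the epenthetic vowel yields /x/ → /xʊ/, /ʃ/ → /ʃʊ/, /l/ → /lʊ/.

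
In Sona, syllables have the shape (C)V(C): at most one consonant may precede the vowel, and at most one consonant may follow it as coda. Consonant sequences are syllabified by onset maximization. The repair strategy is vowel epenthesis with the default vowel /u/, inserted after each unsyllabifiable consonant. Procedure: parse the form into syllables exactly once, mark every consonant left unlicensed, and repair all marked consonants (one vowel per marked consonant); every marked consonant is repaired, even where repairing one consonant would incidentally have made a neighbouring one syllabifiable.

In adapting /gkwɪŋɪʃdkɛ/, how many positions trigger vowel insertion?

The unsyllabifiable consonants are /g/, /k/, /d/; each receives one epenthetic vowel.

3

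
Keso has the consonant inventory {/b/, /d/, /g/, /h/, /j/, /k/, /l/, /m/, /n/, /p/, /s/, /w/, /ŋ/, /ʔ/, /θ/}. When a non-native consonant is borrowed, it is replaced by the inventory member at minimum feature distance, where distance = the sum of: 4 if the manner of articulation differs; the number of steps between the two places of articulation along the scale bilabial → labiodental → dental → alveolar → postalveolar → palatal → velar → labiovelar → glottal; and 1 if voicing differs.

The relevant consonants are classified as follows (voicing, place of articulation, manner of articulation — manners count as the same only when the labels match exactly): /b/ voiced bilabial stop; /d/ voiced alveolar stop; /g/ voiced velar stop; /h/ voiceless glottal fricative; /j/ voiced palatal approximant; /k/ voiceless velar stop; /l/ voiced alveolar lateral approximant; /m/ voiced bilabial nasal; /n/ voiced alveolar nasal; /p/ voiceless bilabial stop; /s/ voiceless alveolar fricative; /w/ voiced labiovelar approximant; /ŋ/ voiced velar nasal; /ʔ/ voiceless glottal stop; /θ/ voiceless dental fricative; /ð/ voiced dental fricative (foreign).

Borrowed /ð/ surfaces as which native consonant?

/θ/ is closest: same manner (fricative), place distance 0 (dental→dental), voicing differs (+1); total 1. Next closest is /s/ at distance 2.

θ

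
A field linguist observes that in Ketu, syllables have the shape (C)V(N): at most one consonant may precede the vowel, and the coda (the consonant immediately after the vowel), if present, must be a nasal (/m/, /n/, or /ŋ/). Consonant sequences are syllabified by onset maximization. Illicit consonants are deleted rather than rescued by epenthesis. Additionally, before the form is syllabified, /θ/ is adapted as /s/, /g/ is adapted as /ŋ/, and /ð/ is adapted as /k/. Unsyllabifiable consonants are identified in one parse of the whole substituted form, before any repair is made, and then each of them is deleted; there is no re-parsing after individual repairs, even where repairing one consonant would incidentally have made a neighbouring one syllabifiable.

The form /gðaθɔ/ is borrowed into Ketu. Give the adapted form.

kasɔ

Substitution: /g/ → /ŋ/, /ð/ → /k/, /θ/ → /s/, giving /ŋkasɔ/.
The consonants /ŋ/ cannot be parsed into a legal (C)V(N) syllable (only a nasal (/m/, /n/, or /ŋ/) is licensed in coda position; onsets are limited to one consonant).
Each unlicensed consonant is deleted: /ŋ/.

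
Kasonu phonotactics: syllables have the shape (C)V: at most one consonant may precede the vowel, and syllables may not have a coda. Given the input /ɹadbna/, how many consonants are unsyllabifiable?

2

Syllabifying with onset maximization leaves /d/, /b/ stranded (no codas are permitted; onsets are limited to one consonant).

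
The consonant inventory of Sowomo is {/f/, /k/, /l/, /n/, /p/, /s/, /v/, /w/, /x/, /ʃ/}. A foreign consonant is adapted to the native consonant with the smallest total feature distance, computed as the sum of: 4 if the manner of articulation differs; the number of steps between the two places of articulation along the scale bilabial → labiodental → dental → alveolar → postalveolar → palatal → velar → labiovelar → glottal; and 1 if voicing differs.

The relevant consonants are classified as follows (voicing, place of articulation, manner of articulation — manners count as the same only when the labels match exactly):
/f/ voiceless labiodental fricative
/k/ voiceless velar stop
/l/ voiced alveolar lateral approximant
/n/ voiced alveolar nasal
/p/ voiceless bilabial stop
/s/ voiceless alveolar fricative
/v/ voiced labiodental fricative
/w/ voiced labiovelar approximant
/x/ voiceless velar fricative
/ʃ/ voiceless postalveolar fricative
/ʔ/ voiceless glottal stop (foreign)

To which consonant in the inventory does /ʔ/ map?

/k/ is closest: same manner (stop), place distance 2 (glottal→velar), same voicing; total 2. Next closest is /w/ at distance 6.

k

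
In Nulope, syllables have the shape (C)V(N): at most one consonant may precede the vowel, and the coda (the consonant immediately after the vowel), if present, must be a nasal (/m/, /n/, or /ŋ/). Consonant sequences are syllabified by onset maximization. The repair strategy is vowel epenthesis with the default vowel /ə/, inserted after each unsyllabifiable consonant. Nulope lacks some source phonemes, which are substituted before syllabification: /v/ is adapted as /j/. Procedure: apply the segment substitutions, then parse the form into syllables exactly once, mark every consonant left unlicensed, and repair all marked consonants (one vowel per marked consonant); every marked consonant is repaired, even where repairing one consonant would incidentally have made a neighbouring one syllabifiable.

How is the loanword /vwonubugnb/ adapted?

jəwonubugənəbə

Substitution: /v/ → /j/, giving /jwonubugnb/.
Syllabifying with onset maximization leaves /j/, /g/, /n/, /b/ stranded (only a nasal (/m/, /n/, or /ŋ/) is licensed in coda position; onsets are limited to one consonant).
Each unlicensed consonant becomes the onset of a new syllable: /j/ → /jə/, /g/ → /gə/, /n/ → /nə/, /b/ → /bə/.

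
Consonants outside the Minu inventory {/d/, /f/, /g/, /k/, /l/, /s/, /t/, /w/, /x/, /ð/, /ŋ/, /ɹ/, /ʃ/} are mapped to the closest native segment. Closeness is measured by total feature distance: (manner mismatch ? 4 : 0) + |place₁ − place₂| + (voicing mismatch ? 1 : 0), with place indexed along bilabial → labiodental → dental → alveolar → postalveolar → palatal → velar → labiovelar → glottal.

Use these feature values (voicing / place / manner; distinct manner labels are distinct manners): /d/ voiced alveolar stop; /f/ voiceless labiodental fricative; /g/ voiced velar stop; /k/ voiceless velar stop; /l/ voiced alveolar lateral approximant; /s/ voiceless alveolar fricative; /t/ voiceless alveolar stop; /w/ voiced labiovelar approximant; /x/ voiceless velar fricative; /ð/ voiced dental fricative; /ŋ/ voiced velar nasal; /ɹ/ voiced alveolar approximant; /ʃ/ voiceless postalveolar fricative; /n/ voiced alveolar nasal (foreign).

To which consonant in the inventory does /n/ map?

/ŋ/ is closest: same manner (nasal), place distance 3 (alveolar→velar), same voicing; total 3. Next closest is /d/ at distance 4.

ŋ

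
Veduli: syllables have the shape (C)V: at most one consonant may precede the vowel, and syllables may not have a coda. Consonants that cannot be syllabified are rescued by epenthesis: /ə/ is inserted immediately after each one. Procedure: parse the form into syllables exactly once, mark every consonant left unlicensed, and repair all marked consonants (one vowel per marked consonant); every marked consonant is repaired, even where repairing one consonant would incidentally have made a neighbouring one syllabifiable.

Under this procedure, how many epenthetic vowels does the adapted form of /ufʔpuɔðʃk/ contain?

The unsyllabifiable consonants are /f/, /ʔ/, /ð/, /ʃ/, /k/; each receives one epenthetic vowel.

5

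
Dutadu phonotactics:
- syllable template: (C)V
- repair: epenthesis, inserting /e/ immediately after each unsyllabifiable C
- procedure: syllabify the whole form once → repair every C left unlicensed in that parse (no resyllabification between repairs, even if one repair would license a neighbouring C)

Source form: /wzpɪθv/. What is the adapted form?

Syllabifying with onset maximization leaves /w/, /z/, /θ/, /v/ stranded (no codas are permitted; onsets are limited to one consonant).
Inserting the epenthetic vowel yields /w/ → /we/, /z/ → /ze/, /θ/ → /θe/, /v/ → /ve/.

wezepɪθeve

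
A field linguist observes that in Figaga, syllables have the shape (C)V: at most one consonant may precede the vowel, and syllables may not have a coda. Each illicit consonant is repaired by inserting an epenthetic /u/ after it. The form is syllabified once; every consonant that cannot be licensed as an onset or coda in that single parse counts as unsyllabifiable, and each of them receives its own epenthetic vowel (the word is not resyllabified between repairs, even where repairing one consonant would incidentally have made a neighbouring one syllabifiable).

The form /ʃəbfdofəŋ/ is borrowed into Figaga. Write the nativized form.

The consonants /b/, /f/, /ŋ/ cannot be parsed into a legal (C)V syllable (no codas are permitted; onsets are limited to one consonant).
Inserting the epenthetic vowel yields /b/ → /bu/, /f/ → /fu/, /ŋ/ → /ŋu/.

ʃəbufudofəŋu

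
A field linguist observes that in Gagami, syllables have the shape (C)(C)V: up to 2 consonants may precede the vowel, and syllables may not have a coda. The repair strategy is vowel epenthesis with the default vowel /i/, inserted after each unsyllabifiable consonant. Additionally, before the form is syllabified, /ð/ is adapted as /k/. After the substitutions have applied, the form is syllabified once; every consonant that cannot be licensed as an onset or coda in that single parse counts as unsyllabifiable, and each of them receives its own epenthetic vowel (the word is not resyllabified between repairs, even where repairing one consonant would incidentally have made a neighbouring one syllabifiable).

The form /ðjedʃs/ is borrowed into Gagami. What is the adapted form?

kjediʃisi

Substitution: /ð/ → /k/, giving /kjedʃs/.
Under (C)(C)V, the unsyllabifiable consonants are /d/, /ʃ/, /s/ (no codas are permitted; onsets may contain at most 2 consonants).
Each unlicensed consonant becomes the onset of a new syllable: /d/ → /di/, /ʃ/ → /ʃi/, /s/ → /si/.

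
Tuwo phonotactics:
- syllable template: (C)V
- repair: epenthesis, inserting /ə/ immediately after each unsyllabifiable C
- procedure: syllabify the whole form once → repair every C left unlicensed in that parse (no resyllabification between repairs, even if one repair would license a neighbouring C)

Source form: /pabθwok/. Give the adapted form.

pabəθəwokə

Syllabifying with onset maximization leaves /b/, /θ/, /k/ stranded (no codas are permitted; onsets are limited to one consonant).
Each unlicensed consonant becomes the onset of a new syllable: /b/ → /bə/, /θ/ → /θə/, /k/ → /kə/.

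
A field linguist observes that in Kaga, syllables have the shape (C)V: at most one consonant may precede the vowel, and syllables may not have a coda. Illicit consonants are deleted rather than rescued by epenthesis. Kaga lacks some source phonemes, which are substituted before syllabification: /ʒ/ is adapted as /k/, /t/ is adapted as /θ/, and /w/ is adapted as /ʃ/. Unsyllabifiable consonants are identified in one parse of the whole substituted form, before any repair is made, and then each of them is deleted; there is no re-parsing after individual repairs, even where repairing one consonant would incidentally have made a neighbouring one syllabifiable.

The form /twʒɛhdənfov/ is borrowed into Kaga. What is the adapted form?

Substitution: /t/ → /θ/, /w/ → /ʃ/, /ʒ/ → /k/, giving /θʃkɛhdənfov/.
Under (C)V, the unsyllabifiable consonants are /θ/, /ʃ/, /h/, /n/, /v/ (no codas are permitted; onsets are limited to one consonant).
Each unlicensed consonant is deleted: /θ/, /ʃ/, /h/, /n/, /v/.

kɛdəfo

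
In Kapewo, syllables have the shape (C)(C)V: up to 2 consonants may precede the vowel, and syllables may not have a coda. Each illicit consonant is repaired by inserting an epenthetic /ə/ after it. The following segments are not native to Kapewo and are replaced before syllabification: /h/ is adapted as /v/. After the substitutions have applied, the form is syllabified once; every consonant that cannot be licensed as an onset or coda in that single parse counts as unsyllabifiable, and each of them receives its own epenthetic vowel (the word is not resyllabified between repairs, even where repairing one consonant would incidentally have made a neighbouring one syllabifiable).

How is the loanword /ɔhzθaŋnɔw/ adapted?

ɔvəzθaŋnɔwə

Substitution: /h/ → /v/, giving /ɔvzθaŋnɔw/.
Syllabifying with onset maximization leaves /v/, /w/ stranded (no codas are permitted; onsets may contain at most 2 consonants).
Inserting the epenthetic vowel yields /v/ → /və/, /w/ → /wə/.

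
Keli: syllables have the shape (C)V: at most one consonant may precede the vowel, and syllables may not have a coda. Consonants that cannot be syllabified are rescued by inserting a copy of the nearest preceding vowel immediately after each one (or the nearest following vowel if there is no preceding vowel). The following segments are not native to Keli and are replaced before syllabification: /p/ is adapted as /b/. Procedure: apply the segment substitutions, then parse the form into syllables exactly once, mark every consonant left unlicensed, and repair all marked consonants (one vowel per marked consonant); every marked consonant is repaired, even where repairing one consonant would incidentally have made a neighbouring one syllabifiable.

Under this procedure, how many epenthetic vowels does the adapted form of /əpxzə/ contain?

After substitution the input is /əbxzə/.
The unsyllabifiable consonants are /b/, /x/; each receives one epenthetic vowel.

2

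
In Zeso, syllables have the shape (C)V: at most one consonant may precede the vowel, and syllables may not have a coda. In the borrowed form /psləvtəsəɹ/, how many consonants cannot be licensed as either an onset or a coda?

The consonants /p/, /s/, /v/, /ɹ/ cannot be parsed into a legal (C)V syllable (no codas are permitted; onsets are limited to one consonant).

4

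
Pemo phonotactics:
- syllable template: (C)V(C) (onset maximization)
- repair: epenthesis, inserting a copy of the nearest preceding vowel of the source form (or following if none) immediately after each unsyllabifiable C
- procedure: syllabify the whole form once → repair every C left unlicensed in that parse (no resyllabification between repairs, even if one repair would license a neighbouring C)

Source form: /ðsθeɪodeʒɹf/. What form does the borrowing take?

Syllabifying with onset maximization leaves /ð/, /s/, /ɹ/, /f/ stranded (at most one coda consonant is licensed; onsets are limited to one consonant).
Inserting the epenthetic vowel yields /ð/ → /ðe/, /s/ → /se/, /ɹ/ → /ɹe/, /f/ → /fe/.

ðeseθeɪodeʒɹefe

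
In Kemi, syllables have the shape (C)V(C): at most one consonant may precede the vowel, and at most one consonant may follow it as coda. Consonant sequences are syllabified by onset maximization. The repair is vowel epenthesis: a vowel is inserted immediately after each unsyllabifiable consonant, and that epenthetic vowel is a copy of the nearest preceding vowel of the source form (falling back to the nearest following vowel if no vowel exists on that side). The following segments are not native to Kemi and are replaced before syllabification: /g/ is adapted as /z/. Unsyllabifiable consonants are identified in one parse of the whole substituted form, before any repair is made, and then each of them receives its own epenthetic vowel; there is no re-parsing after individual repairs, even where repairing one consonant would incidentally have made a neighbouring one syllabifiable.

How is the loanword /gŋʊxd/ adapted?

Substitution: /g/ → /z/, giving /zŋʊxd/.
The consonants /z/, /d/ cannot be parsed into a legal (C)V(C) syllable (at most one coda consonant is licensed; onsets are limited to one consonant).
Inserting the epenthetic vowel yields /z/ → /zʊ/, /d/ → /dʊ/.

zʊŋʊxdʊ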